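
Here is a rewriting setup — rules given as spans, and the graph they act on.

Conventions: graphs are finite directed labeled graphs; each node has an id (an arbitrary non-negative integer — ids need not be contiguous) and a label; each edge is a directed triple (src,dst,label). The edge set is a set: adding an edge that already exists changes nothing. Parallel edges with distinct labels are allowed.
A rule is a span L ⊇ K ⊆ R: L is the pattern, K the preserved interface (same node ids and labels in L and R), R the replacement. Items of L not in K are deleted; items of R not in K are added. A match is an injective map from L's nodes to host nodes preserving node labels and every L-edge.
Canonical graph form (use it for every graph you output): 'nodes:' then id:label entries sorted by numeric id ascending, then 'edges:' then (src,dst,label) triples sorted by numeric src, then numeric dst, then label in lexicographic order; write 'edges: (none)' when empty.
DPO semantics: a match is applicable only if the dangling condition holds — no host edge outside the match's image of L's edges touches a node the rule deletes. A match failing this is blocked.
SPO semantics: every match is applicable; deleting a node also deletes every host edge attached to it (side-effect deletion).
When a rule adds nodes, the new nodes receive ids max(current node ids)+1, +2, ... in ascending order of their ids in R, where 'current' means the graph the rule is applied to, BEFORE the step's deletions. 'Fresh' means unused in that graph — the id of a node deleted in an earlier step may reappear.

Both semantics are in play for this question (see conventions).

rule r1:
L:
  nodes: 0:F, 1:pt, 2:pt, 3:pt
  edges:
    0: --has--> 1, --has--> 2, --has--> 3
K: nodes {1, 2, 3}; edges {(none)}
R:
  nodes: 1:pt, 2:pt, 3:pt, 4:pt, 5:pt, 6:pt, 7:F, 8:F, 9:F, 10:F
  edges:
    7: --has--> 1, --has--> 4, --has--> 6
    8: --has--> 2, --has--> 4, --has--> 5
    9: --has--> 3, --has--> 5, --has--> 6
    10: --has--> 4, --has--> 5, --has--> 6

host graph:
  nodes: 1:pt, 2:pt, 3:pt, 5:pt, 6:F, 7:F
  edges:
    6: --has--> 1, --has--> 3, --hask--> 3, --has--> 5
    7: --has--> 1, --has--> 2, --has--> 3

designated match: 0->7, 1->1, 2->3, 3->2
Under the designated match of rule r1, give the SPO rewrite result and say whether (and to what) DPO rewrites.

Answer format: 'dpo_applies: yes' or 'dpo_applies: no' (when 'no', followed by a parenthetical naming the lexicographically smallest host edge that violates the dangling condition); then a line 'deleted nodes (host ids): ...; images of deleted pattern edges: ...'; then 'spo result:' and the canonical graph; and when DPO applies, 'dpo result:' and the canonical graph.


dpo_applies: yes
deleted nodes (host ids): 7; images of deleted pattern edges: (7,1,has); (7,2,has); (7,3,has)
spo result:
nodes: 1:pt, 2:pt, 3:pt, 5:pt, 6:F, 8:pt, 9:pt, 10:pt, 11:F, 12:F, 13:F, 14:F
edges: (6,1,has); (6,3,has); (6,3,hask); (6,5,has); (11,1,has); (11,8,has); (11,10,has); (12,3,has); (12,8,has); (12,9,has); (13,2,has); (13,9,has); (13,10,has); (14,8,has); (14,9,has); (14,10,has)
dpo result:
nodes: 1:pt, 2:pt, 3:pt, 5:pt, 6:F, 8:pt, 9:pt, 10:pt, 11:F, 12:F, 13:F, 14:F
edges: (6,1,has); (6,3,has); (6,3,hask); (6,5,has); (11,1,has); (11,8,has); (11,10,has); (12,3,has); (12,8,has); (12,9,has); (13,2,has); (13,9,has); (13,10,has); (14,8,has); (14,9,has); (14,10,has)


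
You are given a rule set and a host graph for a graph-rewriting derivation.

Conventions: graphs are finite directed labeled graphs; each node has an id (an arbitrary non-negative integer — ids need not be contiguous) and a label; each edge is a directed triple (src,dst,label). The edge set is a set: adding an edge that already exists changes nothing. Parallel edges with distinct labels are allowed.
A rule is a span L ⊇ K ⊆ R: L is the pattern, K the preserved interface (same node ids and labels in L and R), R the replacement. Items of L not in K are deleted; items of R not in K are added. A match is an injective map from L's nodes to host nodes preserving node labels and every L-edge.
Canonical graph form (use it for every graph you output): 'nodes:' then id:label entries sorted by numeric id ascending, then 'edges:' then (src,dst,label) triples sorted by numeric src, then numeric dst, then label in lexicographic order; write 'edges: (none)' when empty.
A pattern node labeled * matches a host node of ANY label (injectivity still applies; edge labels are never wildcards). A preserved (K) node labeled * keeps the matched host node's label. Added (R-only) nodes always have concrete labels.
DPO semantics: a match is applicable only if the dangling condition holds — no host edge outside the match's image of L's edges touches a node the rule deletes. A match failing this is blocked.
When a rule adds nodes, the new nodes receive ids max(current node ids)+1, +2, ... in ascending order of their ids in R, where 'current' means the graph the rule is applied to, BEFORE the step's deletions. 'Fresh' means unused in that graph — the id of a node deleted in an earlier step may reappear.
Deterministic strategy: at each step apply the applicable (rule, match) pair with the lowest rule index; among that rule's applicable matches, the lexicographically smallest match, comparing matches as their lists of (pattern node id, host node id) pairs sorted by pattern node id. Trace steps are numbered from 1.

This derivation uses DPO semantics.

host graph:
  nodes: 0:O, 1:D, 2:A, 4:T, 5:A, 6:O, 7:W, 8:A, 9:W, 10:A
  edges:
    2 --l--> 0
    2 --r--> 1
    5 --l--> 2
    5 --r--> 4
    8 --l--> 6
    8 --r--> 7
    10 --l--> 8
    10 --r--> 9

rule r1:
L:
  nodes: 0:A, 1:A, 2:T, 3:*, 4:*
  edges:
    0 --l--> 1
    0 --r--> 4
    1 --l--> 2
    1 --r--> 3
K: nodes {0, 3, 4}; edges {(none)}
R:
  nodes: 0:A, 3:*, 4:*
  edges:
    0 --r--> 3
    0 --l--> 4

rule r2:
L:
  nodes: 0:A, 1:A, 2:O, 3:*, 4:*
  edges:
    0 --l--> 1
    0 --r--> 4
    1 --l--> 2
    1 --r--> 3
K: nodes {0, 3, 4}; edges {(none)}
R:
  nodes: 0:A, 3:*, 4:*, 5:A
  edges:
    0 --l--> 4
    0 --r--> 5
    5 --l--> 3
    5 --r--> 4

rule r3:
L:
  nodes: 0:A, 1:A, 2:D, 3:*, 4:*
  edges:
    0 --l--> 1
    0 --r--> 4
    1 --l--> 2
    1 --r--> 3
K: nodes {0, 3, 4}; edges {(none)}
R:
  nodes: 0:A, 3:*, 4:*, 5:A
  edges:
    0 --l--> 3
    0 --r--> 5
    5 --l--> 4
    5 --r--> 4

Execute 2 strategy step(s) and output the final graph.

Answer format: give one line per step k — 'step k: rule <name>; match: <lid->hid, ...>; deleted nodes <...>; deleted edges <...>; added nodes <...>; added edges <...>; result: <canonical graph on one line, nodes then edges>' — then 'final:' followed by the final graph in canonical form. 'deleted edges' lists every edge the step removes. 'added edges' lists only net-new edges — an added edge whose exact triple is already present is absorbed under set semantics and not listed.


step 1: rule r2; match: 0->5, 1->2, 2->0, 3->1, 4->4; deleted nodes 0, 2; deleted edges (2,0,l); (2,1,r); (5,2,l); (5,4,r); added nodes 11; added edges (5,4,l); (5,11,r); (11,1,l); (11,4,r); result: nodes: 1:D, 4:T, 5:A, 6:O, 7:W, 8:A, 9:W, 10:A, 11:A edges: (5,4,l); (5,11,r); (8,6,l); (8,7,r); (10,8,l); (10,9,r); (11,1,l); (11,4,r)
step 2: rule r2; match: 0->10, 1->8, 2->6, 3->7, 4->9; deleted nodes 6, 8; deleted edges (8,6,l); (8,7,r); (10,8,l); (10,9,r); added nodes 12; added edges (10,9,l); (10,12,r); (12,7,l); (12,9,r); result: nodes: 1:D, 4:T, 5:A, 7:W, 9:W, 10:A, 11:A, 12:A edges: (5,4,l); (5,11,r); (10,9,l); (10,12,r); (11,1,l); (11,4,r); (12,7,l); (12,9,r)
final:
nodes: 1:D, 4:T, 5:A, 7:W, 9:W, 10:A, 11:A, 12:A
edges: (5,4,l); (5,11,r); (10,9,l); (10,12,r); (11,1,l); (11,4,r); (12,7,l); (12,9,r)


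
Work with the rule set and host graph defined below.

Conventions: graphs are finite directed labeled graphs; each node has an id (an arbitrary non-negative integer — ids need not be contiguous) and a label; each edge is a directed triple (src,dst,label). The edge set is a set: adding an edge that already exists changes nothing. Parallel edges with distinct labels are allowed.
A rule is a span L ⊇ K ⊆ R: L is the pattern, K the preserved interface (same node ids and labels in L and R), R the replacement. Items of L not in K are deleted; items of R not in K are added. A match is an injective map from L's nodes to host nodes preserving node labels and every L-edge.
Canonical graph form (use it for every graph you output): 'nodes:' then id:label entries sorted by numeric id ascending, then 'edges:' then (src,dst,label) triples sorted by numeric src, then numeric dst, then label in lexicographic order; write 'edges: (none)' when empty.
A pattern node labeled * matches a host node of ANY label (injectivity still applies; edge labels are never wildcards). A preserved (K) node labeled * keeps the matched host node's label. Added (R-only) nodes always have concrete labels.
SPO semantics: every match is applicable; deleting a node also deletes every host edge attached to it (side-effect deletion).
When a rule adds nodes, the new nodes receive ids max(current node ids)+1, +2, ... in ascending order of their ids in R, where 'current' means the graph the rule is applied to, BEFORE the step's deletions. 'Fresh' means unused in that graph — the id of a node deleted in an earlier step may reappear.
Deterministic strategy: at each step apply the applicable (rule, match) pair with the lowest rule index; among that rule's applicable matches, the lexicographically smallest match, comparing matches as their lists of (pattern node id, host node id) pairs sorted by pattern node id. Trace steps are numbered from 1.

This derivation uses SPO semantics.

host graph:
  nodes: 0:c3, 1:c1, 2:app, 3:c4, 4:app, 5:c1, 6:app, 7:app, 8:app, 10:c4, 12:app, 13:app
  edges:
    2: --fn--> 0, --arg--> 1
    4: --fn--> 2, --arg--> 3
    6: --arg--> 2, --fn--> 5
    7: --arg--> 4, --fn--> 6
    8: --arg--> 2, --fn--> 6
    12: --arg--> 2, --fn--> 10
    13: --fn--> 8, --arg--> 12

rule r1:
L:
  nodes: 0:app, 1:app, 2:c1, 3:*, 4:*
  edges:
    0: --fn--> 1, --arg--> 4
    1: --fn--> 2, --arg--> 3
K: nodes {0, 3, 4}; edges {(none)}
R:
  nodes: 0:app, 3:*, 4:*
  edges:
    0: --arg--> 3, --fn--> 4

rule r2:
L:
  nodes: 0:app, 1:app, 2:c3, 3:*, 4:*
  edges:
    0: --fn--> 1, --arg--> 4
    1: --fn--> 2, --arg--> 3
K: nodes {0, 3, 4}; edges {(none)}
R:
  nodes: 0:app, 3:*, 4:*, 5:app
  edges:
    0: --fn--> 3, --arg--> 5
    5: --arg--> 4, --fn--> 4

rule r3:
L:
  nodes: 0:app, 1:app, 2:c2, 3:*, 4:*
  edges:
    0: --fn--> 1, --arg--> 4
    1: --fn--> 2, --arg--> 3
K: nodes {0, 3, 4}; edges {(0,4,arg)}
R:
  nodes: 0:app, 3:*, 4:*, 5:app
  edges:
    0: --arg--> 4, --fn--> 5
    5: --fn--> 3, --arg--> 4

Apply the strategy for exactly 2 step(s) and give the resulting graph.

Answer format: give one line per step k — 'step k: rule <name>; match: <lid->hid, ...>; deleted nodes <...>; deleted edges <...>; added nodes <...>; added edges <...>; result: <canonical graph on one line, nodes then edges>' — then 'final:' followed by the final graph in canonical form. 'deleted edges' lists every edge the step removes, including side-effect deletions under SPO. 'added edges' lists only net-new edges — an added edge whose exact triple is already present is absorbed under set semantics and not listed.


step 1: rule r1; match: 0->7, 1->6, 2->5, 3->2, 4->4; deleted nodes 5, 6; deleted edges (6,2,arg); (6,5,fn); (7,4,arg); (7,6,fn); (8,6,fn); added nodes (none); added edges (7,2,arg); (7,4,fn); result: nodes: 0:c3, 1:c1, 2:app, 3:c4, 4:app, 7:app, 8:app, 10:c4, 12:app, 13:app edges: (2,0,fn); (2,1,arg); (4,2,fn); (4,3,arg); (7,2,arg); (7,4,fn); (8,2,arg); (12,2,arg); (12,10,fn); (13,8,fn); (13,12,arg)
step 2: rule r2; match: 0->4, 1->2, 2->0, 3->1, 4->3; deleted nodes 0, 2; deleted edges (2,0,fn); (2,1,arg); (4,2,fn); (4,3,arg); (7,2,arg); (8,2,arg); (12,2,arg); added nodes 14; added edges (4,1,fn); (4,14,arg); (14,3,arg); (14,3,fn); result: nodes: 1:c1, 3:c4, 4:app, 7:app, 8:app, 10:c4, 12:app, 13:app, 14:app edges: (4,1,fn); (4,14,arg); (7,4,fn); (12,10,fn); (13,8,fn); (13,12,arg); (14,3,arg); (14,3,fn)
final:
nodes: 1:c1, 3:c4, 4:app, 7:app, 8:app, 10:c4, 12:app, 13:app, 14:app
edges: (4,1,fn); (4,14,arg); (7,4,fn); (12,10,fn); (13,8,fn); (13,12,arg); (14,3,arg); (14,3,fn)


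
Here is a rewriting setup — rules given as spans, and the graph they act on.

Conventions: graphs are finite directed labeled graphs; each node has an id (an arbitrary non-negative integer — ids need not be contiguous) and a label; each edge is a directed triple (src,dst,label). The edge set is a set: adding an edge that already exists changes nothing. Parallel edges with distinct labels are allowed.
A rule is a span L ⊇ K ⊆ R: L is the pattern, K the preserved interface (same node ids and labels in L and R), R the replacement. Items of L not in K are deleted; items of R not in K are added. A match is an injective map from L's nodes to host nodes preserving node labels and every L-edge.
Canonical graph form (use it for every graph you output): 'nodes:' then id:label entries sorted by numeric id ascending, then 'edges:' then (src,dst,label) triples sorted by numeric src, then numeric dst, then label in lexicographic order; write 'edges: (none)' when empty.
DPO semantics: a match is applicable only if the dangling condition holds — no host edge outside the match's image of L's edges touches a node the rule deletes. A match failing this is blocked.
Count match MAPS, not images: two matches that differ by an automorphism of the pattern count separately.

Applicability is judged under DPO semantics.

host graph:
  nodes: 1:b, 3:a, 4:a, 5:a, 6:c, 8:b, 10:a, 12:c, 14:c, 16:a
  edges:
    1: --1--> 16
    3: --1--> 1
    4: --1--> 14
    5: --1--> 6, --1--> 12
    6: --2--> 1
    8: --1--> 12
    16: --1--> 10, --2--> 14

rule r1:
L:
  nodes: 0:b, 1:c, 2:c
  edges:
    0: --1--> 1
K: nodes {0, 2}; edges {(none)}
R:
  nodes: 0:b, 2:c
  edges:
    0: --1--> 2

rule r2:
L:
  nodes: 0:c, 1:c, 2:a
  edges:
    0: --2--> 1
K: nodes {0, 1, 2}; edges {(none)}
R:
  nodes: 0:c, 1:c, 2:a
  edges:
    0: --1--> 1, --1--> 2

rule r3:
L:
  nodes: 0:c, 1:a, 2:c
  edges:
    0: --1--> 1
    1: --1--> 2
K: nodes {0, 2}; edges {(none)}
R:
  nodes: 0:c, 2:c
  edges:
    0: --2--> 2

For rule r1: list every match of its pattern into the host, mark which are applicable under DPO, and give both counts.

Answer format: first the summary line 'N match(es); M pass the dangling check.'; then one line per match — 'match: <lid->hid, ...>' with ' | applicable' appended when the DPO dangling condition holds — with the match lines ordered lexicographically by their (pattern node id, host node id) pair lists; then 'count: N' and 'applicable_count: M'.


2 match(es); 0 pass the dangling check.
match: 0->8, 1->12, 2->6
match: 0->8, 1->12, 2->14
count: 2
applicable_count: 0


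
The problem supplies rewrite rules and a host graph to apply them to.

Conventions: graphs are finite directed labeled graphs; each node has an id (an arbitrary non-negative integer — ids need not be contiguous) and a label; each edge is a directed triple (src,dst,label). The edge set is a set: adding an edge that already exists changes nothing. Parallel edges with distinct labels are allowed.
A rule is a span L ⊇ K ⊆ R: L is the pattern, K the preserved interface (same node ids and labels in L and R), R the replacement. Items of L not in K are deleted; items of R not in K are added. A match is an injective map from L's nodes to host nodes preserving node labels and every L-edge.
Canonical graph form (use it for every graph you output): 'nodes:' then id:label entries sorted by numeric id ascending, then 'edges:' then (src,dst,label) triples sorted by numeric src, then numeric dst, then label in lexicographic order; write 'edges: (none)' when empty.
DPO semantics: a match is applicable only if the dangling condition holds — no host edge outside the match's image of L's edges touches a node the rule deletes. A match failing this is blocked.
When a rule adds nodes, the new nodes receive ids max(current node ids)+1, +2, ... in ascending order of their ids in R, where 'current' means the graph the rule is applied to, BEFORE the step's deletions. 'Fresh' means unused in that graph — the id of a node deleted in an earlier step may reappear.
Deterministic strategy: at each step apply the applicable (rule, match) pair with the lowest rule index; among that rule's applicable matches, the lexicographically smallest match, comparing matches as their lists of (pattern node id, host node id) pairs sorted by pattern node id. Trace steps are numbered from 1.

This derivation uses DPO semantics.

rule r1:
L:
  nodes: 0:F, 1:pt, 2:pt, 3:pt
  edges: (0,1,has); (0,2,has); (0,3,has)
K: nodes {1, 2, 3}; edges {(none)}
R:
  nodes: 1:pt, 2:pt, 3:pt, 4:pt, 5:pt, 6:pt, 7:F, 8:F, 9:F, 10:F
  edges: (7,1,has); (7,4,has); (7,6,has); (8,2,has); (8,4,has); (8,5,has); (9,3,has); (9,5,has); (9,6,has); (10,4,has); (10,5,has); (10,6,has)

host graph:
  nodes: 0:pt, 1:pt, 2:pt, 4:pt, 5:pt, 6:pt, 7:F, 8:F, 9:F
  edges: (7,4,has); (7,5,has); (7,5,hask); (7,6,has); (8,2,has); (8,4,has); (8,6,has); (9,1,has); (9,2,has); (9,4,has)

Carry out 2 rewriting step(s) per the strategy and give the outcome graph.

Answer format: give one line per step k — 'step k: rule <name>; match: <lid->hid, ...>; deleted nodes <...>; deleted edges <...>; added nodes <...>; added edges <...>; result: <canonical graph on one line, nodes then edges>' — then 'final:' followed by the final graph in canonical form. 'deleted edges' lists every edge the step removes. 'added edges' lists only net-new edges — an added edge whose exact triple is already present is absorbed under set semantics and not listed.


step 1: rule r1; match: 0->8, 1->2, 2->4, 3->6; deleted nodes 8; deleted edges (8,2,has); (8,4,has); (8,6,has); added nodes 10, 11, 12, 13, 14, 15, 16; added edges (13,2,has); (13,10,has); (13,12,has); (14,4,has); (14,10,has); (14,11,has); (15,6,has); (15,11,has); (15,12,has); (16,10,has); (16,11,has); (16,12,has); result: nodes: 0:pt, 1:pt, 2:pt, 4:pt, 5:pt, 6:pt, 7:F, 9:F, 10:pt, 11:pt, 12:pt, 13:F, 14:F, 15:F, 16:F edges: (7,4,has); (7,5,has); (7,5,hask); (7,6,has); (9,1,has); (9,2,has); (9,4,has); (13,2,has); (13,10,has); (13,12,has); (14,4,has); (14,10,has); (14,11,has); (15,6,has); (15,11,has); (15,12,has); (16,10,has); (16,11,has); (16,12,has)
step 2: rule r1; match: 0->9, 1->1, 2->2, 3->4; deleted nodes 9; deleted edges (9,1,has); (9,2,has); (9,4,has); added nodes 17, 18, 19, 20, 21, 22, 23; added edges (20,1,has); (20,17,has); (20,19,has); (21,2,has); (21,17,has); (21,18,has); (22,4,has); (22,18,has); (22,19,has); (23,17,has); (23,18,has); (23,19,has); result: nodes: 0:pt, 1:pt, 2:pt, 4:pt, 5:pt, 6:pt, 7:F, 10:pt, 11:pt, 12:pt, 13:F, 14:F, 15:F, 16:F, 17:pt, 18:pt, 19:pt, 20:F, 21:F, 22:F, 23:F edges: (7,4,has); (7,5,has); (7,5,hask); (7,6,has); (13,2,has); (13,10,has); (13,12,has); (14,4,has); (14,10,has); (14,11,has); (15,6,has); (15,11,has); (15,12,has); (16,10,has); (16,11,has); (16,12,has); (20,1,has); (20,17,has); (20,19,has); (21,2,has); (21,17,has); (21,18,has); (22,4,has); (22,18,has); (22,19,has); (23,17,has); (23,18,has); (23,19,has)
final:
nodes: 0:pt, 1:pt, 2:pt, 4:pt, 5:pt, 6:pt, 7:F, 10:pt, 11:pt, 12:pt, 13:F, 14:F, 15:F, 16:F, 17:pt, 18:pt, 19:pt, 20:F, 21:F, 22:F, 23:F
edges: (7,4,has); (7,5,has); (7,5,hask); (7,6,has); (13,2,has); (13,10,has); (13,12,has); (14,4,has); (14,10,has); (14,11,has); (15,6,has); (15,11,has); (15,12,has); (16,10,has); (16,11,has); (16,12,has); (20,1,has); (20,17,has); (20,19,has); (21,2,has); (21,17,has); (21,18,has); (22,4,has); (22,18,has); (22,19,has); (23,17,has); (23,18,has); (23,19,has)


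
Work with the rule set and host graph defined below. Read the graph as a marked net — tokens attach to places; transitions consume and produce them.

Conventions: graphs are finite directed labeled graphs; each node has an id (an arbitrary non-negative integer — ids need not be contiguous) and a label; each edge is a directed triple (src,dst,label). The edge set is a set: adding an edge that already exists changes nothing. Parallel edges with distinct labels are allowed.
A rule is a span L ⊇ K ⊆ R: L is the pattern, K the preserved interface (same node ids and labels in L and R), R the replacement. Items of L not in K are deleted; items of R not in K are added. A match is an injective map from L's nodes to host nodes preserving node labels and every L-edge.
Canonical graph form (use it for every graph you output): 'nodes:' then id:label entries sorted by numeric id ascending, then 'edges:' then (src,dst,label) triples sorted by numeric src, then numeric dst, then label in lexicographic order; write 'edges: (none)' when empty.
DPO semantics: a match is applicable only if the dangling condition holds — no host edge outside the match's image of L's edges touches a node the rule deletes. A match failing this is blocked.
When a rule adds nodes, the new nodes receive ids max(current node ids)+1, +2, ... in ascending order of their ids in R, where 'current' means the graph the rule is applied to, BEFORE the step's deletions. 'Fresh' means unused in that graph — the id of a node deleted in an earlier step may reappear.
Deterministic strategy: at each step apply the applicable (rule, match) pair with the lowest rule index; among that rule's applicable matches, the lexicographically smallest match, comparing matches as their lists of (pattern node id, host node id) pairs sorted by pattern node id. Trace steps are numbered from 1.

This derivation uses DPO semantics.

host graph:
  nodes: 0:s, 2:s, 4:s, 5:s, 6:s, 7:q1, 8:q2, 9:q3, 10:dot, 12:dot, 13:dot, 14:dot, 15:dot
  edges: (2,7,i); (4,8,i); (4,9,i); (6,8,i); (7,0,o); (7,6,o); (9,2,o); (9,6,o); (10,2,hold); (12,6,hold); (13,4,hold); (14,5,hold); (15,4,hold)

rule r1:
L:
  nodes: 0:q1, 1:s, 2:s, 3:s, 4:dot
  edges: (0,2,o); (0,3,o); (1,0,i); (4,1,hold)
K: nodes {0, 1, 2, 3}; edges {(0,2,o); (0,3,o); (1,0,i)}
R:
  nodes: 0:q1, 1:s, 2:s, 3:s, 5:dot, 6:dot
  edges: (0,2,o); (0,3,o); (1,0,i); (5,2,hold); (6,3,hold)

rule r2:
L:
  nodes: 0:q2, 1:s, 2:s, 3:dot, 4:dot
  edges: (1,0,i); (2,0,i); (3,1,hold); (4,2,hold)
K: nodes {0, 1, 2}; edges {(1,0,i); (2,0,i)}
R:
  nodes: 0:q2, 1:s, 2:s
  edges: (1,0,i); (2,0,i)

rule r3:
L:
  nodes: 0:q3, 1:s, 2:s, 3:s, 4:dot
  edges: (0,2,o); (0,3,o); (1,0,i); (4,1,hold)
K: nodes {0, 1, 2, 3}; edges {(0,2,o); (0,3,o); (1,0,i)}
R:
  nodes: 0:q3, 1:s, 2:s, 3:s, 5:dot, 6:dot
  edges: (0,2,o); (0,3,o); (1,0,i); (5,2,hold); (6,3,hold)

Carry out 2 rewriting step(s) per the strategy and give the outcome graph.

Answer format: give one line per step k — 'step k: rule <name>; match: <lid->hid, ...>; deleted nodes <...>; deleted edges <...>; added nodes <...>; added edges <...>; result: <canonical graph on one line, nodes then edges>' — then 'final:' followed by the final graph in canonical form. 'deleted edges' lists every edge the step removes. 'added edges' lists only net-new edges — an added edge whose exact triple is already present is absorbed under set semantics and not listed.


step 1: rule r1; match: 0->7, 1->2, 2->0, 3->6, 4->10; deleted nodes 10; deleted edges (10,2,hold); added nodes 16, 17; added edges (16,0,hold); (17,6,hold); result: nodes: 0:s, 2:s, 4:s, 5:s, 6:s, 7:q1, 8:q2, 9:q3, 12:dot, 13:dot, 14:dot, 15:dot, 16:dot, 17:dot edges: (2,7,i); (4,8,i); (4,9,i); (6,8,i); (7,0,o); (7,6,o); (9,2,o); (9,6,o); (12,6,hold); (13,4,hold); (14,5,hold); (15,4,hold); (16,0,hold); (17,6,hold)
step 2: rule r2; match: 0->8, 1->4, 2->6, 3->13, 4->12; deleted nodes 12, 13; deleted edges (12,6,hold); (13,4,hold); added nodes (none); added edges (none); result: nodes: 0:s, 2:s, 4:s, 5:s, 6:s, 7:q1, 8:q2, 9:q3, 14:dot, 15:dot, 16:dot, 17:dot edges: (2,7,i); (4,8,i); (4,9,i); (6,8,i); (7,0,o); (7,6,o); (9,2,o); (9,6,o); (14,5,hold); (15,4,hold); (16,0,hold); (17,6,hold)
final:
nodes: 0:s, 2:s, 4:s, 5:s, 6:s, 7:q1, 8:q2, 9:q3, 14:dot, 15:dot, 16:dot, 17:dot
edges: (2,7,i); (4,8,i); (4,9,i); (6,8,i); (7,0,o); (7,6,o); (9,2,o); (9,6,o); (14,5,hold); (15,4,hold); (16,0,hold); (17,6,hold)


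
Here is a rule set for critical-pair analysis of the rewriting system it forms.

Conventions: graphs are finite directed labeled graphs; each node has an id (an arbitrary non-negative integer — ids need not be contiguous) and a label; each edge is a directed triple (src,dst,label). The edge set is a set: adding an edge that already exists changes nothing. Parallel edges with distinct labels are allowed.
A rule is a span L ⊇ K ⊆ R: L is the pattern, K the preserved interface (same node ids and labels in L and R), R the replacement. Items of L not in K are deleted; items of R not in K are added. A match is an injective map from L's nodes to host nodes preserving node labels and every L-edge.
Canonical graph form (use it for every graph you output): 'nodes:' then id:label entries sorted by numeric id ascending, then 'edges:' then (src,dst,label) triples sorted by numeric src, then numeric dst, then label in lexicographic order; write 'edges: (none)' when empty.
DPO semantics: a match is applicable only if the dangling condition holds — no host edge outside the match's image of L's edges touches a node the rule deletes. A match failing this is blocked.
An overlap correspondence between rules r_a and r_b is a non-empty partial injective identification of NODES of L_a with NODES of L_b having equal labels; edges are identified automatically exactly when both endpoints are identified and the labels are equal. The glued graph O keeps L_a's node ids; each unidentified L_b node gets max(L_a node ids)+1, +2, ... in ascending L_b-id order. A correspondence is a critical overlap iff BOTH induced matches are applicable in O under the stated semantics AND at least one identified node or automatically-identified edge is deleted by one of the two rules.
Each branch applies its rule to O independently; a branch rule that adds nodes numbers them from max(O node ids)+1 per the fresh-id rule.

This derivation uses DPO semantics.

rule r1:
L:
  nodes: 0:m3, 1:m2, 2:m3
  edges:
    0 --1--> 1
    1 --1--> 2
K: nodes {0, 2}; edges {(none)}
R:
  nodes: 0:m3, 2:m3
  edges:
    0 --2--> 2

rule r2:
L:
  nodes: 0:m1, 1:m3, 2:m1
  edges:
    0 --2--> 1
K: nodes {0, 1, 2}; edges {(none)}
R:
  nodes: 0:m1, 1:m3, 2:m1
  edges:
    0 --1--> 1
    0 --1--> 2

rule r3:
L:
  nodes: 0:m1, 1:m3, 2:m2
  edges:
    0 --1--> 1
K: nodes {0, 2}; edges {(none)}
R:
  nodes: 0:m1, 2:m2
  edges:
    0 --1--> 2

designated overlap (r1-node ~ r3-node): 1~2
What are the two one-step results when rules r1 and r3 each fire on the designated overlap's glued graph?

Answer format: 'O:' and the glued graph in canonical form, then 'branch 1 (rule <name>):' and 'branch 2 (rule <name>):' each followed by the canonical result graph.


O:
nodes: 0:m3, 1:m2, 2:m3, 3:m1, 4:m3
edges: (0,1,1); (1,2,1); (3,4,1)
branch 1 (rule r1):
nodes: 0:m3, 2:m3, 3:m1, 4:m3
edges: (0,2,2); (3,4,1)
branch 2 (rule r3):
nodes: 0:m3, 1:m2, 2:m3, 3:m1
edges: (0,1,1); (1,2,1); (3,1,1)


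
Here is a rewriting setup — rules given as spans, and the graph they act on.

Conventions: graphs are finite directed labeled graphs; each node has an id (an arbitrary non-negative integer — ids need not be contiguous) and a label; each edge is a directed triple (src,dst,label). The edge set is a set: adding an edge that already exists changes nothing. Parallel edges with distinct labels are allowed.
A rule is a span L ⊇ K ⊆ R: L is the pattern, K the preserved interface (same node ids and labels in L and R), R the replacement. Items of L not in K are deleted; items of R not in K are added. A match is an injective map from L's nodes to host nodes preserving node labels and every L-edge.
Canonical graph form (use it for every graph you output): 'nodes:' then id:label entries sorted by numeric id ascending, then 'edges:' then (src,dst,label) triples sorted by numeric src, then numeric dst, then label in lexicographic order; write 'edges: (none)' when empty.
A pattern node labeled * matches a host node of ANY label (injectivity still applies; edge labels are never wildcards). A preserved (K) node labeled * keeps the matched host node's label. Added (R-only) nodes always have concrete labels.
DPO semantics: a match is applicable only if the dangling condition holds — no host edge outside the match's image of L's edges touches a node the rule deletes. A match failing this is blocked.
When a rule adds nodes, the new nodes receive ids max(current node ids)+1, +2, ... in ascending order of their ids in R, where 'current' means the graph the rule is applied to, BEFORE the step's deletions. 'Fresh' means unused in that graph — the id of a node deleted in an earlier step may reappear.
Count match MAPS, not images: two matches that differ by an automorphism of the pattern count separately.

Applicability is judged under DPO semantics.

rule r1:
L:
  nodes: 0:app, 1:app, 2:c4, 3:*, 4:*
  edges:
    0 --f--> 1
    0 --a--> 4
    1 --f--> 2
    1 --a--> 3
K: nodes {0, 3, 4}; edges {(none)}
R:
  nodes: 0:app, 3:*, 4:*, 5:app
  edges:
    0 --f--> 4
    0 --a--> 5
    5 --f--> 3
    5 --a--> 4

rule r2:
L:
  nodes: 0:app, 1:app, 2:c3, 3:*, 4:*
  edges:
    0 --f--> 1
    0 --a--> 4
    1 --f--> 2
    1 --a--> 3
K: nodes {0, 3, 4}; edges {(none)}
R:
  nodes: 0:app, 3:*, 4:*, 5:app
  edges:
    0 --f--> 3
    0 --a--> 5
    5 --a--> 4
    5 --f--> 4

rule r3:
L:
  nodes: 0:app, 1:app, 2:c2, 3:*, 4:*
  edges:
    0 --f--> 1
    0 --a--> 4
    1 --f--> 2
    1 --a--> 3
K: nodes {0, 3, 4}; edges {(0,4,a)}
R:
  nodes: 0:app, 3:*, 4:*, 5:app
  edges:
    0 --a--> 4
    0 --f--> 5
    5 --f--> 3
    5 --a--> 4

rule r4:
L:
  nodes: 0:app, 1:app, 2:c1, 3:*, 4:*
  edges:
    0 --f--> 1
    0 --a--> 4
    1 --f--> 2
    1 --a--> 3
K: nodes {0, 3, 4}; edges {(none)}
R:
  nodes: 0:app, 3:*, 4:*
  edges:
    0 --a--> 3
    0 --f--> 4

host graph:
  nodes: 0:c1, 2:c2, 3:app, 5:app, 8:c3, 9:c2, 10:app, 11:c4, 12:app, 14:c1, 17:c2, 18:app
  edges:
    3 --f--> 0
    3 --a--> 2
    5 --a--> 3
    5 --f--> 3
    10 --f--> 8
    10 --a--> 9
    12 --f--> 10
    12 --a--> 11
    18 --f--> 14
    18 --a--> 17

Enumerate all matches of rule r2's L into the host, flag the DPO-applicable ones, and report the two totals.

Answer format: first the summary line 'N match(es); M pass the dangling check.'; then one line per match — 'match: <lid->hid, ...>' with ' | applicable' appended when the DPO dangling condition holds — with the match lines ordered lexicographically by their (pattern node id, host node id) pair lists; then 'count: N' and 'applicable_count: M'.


1 match(es); 1 pass the dangling check.
match: 0->12, 1->10, 2->8, 3->9, 4->11 | applicable
count: 1
applicable_count: 1


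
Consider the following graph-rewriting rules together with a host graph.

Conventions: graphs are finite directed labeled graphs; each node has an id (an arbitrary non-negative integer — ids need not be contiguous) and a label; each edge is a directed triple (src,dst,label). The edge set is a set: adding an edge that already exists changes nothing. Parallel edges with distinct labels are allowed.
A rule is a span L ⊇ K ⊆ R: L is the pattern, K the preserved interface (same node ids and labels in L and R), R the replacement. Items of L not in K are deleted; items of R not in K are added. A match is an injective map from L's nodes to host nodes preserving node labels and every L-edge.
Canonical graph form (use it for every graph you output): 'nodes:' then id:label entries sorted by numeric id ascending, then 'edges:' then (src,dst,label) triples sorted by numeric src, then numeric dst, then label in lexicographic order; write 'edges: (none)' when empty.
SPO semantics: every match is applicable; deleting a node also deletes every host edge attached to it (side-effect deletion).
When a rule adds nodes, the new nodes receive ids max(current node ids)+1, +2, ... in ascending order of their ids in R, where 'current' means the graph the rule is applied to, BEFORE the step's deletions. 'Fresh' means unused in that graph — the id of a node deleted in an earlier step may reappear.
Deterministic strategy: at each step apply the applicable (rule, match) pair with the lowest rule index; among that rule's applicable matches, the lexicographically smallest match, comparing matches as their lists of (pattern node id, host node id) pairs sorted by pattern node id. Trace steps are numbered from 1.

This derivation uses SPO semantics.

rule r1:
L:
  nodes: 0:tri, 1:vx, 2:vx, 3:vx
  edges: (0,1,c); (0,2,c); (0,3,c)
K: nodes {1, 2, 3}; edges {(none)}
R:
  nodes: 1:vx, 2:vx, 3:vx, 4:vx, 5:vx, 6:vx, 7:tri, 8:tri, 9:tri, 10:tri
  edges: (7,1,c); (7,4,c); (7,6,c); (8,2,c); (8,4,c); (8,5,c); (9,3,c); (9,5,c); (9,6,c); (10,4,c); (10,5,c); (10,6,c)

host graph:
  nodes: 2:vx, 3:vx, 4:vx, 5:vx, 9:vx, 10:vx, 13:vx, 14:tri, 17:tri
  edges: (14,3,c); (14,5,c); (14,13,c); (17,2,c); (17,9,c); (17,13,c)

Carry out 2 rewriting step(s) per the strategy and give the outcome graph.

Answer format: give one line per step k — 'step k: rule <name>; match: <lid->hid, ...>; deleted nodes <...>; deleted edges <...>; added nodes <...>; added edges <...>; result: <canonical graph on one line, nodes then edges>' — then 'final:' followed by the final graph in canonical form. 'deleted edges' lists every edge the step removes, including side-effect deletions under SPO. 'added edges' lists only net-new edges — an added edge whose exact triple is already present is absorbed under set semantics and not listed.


step 1: rule r1; match: 0->14, 1->3, 2->5, 3->13; deleted nodes 14; deleted edges (14,3,c); (14,5,c); (14,13,c); added nodes 18, 19, 20, 21, 22, 23, 24; added edges (21,3,c); (21,18,c); (21,20,c); (22,5,c); (22,18,c); (22,19,c); (23,13,c); (23,19,c); (23,20,c); (24,18,c); (24,19,c); (24,20,c); result: nodes: 2:vx, 3:vx, 4:vx, 5:vx, 9:vx, 10:vx, 13:vx, 17:tri, 18:vx, 19:vx, 20:vx, 21:tri, 22:tri, 23:tri, 24:tri edges: (17,2,c); (17,9,c); (17,13,c); (21,3,c); (21,18,c); (21,20,c); (22,5,c); (22,18,c); (22,19,c); (23,13,c); (23,19,c); (23,20,c); (24,18,c); (24,19,c); (24,20,c)
step 2: rule r1; match: 0->17, 1->2, 2->9, 3->13; deleted nodes 17; deleted edges (17,2,c); (17,9,c); (17,13,c); added nodes 25, 26, 27, 28, 29, 30, 31; added edges (28,2,c); (28,25,c); (28,27,c); (29,9,c); (29,25,c); (29,26,c); (30,13,c); (30,26,c); (30,27,c); (31,25,c); (31,26,c); (31,27,c); result: nodes: 2:vx, 3:vx, 4:vx, 5:vx, 9:vx, 10:vx, 13:vx, 18:vx, 19:vx, 20:vx, 21:tri, 22:tri, 23:tri, 24:tri, 25:vx, 26:vx, 27:vx, 28:tri, 29:tri, 30:tri, 31:tri edges: (21,3,c); (21,18,c); (21,20,c); (22,5,c); (22,18,c); (22,19,c); (23,13,c); (23,19,c); (23,20,c); (24,18,c); (24,19,c); (24,20,c); (28,2,c); (28,25,c); (28,27,c); (29,9,c); (29,25,c); (29,26,c); (30,13,c); (30,26,c); (30,27,c); (31,25,c); (31,26,c); (31,27,c)
final:
nodes: 2:vx, 3:vx, 4:vx, 5:vx, 9:vx, 10:vx, 13:vx, 18:vx, 19:vx, 20:vx, 21:tri, 22:tri, 23:tri, 24:tri, 25:vx, 26:vx, 27:vx, 28:tri, 29:tri, 30:tri, 31:tri
edges: (21,3,c); (21,18,c); (21,20,c); (22,5,c); (22,18,c); (22,19,c); (23,13,c); (23,19,c); (23,20,c); (24,18,c); (24,19,c); (24,20,c); (28,2,c); (28,25,c); (28,27,c); (29,9,c); (29,25,c); (29,26,c); (30,13,c); (30,26,c); (30,27,c); (31,25,c); (31,26,c); (31,27,c)


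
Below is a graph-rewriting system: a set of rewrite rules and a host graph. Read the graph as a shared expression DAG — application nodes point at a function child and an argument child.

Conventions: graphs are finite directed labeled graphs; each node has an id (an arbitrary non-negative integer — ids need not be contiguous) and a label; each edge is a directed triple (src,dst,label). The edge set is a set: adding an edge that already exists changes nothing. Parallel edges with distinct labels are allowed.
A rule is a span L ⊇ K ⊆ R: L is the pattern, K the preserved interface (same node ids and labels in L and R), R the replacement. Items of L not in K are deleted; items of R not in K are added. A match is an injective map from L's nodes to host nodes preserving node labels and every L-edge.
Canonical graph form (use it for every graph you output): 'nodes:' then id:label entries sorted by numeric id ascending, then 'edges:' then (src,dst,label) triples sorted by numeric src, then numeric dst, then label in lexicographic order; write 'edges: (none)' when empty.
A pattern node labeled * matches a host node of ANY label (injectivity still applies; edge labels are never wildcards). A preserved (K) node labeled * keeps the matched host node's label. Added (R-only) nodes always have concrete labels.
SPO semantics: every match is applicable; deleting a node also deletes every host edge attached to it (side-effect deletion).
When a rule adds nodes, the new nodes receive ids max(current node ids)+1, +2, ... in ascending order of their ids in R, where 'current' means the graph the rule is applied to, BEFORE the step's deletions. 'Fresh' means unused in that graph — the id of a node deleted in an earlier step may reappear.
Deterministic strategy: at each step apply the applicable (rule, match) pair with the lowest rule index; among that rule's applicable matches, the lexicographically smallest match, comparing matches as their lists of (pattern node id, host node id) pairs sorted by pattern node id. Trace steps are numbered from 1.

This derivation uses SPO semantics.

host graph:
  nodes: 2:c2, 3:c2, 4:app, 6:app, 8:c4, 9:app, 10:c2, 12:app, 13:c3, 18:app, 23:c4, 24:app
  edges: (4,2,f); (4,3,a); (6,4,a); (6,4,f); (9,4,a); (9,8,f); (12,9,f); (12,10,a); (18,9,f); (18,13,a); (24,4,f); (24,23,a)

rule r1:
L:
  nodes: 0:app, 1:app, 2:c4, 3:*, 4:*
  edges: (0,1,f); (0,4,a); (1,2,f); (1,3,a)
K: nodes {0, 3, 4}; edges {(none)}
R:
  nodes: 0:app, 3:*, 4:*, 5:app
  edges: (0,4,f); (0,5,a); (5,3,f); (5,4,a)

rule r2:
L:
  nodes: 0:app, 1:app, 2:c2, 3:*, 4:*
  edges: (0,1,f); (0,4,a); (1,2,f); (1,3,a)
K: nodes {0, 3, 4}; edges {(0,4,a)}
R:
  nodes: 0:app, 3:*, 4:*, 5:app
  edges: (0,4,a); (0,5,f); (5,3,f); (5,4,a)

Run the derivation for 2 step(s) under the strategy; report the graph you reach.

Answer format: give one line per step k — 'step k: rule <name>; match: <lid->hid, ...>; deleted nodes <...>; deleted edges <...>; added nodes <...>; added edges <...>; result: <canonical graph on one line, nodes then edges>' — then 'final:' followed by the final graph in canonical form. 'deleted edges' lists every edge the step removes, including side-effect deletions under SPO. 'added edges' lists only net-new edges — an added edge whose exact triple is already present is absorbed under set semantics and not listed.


step 1: rule r1; match: 0->12, 1->9, 2->8, 3->4, 4->10; deleted nodes 8, 9; deleted edges (9,4,a); (9,8,f); (12,9,f); (12,10,a); (18,9,f); added nodes 25; added edges (12,10,f); (12,25,a); (25,4,f); (25,10,a); result: nodes: 2:c2, 3:c2, 4:app, 6:app, 10:c2, 12:app, 13:c3, 18:app, 23:c4, 24:app, 25:app edges: (4,2,f); (4,3,a); (6,4,a); (6,4,f); (12,10,f); (12,25,a); (18,13,a); (24,4,f); (24,23,a); (25,4,f); (25,10,a)
step 2: rule r2; match: 0->24, 1->4, 2->2, 3->3, 4->23; deleted nodes 2, 4; deleted edges (4,2,f); (4,3,a); (6,4,a); (6,4,f); (24,4,f); (25,4,f); added nodes 26; added edges (24,26,f); (26,3,f); (26,23,a); result: nodes: 3:c2, 6:app, 10:c2, 12:app, 13:c3, 18:app, 23:c4, 24:app, 25:app, 26:app edges: (12,10,f); (12,25,a); (18,13,a); (24,23,a); (24,26,f); (25,10,a); (26,3,f); (26,23,a)
final:
nodes: 3:c2, 6:app, 10:c2, 12:app, 13:c3, 18:app, 23:c4, 24:app, 25:app, 26:app
edges: (12,10,f); (12,25,a); (18,13,a); (24,23,a); (24,26,f); (25,10,a); (26,3,f); (26,23,a)


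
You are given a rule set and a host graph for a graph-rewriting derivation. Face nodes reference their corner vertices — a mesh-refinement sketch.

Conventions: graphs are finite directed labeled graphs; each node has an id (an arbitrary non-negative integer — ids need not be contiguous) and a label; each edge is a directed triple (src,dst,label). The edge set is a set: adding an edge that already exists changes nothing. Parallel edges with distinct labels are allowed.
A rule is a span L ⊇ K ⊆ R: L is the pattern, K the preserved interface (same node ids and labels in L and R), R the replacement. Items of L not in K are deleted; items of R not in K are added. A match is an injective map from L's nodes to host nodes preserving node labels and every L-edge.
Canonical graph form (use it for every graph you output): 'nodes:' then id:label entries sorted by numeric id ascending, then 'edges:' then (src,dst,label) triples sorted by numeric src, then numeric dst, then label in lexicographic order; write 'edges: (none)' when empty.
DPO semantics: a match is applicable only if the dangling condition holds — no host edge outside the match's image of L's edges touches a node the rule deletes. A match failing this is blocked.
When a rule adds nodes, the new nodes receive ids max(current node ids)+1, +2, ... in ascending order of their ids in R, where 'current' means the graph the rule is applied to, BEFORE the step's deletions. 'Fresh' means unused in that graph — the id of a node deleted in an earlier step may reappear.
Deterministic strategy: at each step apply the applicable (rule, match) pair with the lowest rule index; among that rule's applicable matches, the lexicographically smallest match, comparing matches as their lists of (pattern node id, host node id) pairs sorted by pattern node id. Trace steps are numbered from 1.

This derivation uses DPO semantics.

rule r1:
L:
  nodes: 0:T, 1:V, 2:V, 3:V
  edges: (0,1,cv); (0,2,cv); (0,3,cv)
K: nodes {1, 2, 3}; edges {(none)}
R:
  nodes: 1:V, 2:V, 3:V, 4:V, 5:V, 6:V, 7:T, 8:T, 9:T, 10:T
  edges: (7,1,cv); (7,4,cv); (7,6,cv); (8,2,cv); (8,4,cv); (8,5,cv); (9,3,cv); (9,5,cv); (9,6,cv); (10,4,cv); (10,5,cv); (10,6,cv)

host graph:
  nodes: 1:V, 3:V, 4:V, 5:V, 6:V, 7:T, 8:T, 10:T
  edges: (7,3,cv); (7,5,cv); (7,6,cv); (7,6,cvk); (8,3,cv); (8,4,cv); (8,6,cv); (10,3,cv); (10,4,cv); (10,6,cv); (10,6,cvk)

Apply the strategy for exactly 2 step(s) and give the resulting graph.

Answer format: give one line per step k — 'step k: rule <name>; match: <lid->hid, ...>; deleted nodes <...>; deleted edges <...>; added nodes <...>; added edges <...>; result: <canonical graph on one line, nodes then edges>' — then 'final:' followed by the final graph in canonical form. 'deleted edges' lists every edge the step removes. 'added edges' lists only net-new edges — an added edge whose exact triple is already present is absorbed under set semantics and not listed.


step 1: rule r1; match: 0->8, 1->3, 2->4, 3->6; deleted nodes 8; deleted edges (8,3,cv); (8,4,cv); (8,6,cv); added nodes 11, 12, 13, 14, 15, 16, 17; added edges (14,3,cv); (14,11,cv); (14,13,cv); (15,4,cv); (15,11,cv); (15,12,cv); (16,6,cv); (16,12,cv); (16,13,cv); (17,11,cv); (17,12,cv); (17,13,cv); result: nodes: 1:V, 3:V, 4:V, 5:V, 6:V, 7:T, 10:T, 11:V, 12:V, 13:V, 14:T, 15:T, 16:T, 17:T edges: (7,3,cv); (7,5,cv); (7,6,cv); (7,6,cvk); (10,3,cv); (10,4,cv); (10,6,cv); (10,6,cvk); (14,3,cv); (14,11,cv); (14,13,cv); (15,4,cv); (15,11,cv); (15,12,cv); (16,6,cv); (16,12,cv); (16,13,cv); (17,11,cv); (17,12,cv); (17,13,cv)
step 2: rule r1; match: 0->14, 1->3, 2->11, 3->13; deleted nodes 14; deleted edges (14,3,cv); (14,11,cv); (14,13,cv); added nodes 18, 19, 20, 21, 22, 23, 24; added edges (21,3,cv); (21,18,cv); (21,20,cv); (22,11,cv); (22,18,cv); (22,19,cv); (23,13,cv); (23,19,cv); (23,20,cv); (24,18,cv); (24,19,cv); (24,20,cv); result: nodes: 1:V, 3:V, 4:V, 5:V, 6:V, 7:T, 10:T, 11:V, 12:V, 13:V, 15:T, 16:T, 17:T, 18:V, 19:V, 20:V, 21:T, 22:T, 23:T, 24:T edges: (7,3,cv); (7,5,cv); (7,6,cv); (7,6,cvk); (10,3,cv); (10,4,cv); (10,6,cv); (10,6,cvk); (15,4,cv); (15,11,cv); (15,12,cv); (16,6,cv); (16,12,cv); (16,13,cv); (17,11,cv); (17,12,cv); (17,13,cv); (21,3,cv); (21,18,cv); (21,20,cv); (22,11,cv); (22,18,cv); (22,19,cv); (23,13,cv); (23,19,cv); (23,20,cv); (24,18,cv); (24,19,cv); (24,20,cv)
final:
nodes: 1:V, 3:V, 4:V, 5:V, 6:V, 7:T, 10:T, 11:V, 12:V, 13:V, 15:T, 16:T, 17:T, 18:V, 19:V, 20:V, 21:T, 22:T, 23:T, 24:T
edges: (7,3,cv); (7,5,cv); (7,6,cv); (7,6,cvk); (10,3,cv); (10,4,cv); (10,6,cv); (10,6,cvk); (15,4,cv); (15,11,cv); (15,12,cv); (16,6,cv); (16,12,cv); (16,13,cv); (17,11,cv); (17,12,cv); (17,13,cv); (21,3,cv); (21,18,cv); (21,20,cv); (22,11,cv); (22,18,cv); (22,19,cv); (23,13,cv); (23,19,cv); (23,20,cv); (24,18,cv); (24,19,cv); (24,20,cv)
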